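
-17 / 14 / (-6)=17 / 84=0.20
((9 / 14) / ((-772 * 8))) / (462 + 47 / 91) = -117 / 519883328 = -0.00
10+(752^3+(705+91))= 425259814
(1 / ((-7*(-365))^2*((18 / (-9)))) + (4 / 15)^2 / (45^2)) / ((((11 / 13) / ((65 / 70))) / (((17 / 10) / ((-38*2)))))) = -23954059831 / 27849259676700000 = -0.00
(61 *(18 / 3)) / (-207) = -122 / 69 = -1.77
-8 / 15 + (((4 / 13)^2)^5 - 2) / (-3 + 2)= 3032871092038 / 2067877377735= 1.47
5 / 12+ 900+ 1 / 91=983267 / 1092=900.43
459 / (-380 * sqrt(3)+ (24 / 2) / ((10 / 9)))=-363375 * sqrt(3) / 902257- 20655 / 1804514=-0.71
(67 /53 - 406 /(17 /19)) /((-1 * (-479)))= -407703 /431579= -0.94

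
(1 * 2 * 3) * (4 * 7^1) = 168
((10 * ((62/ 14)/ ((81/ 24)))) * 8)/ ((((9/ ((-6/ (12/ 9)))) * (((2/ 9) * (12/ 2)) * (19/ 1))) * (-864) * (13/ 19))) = 155/ 44226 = 0.00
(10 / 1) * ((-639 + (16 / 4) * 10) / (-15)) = 1198 / 3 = 399.33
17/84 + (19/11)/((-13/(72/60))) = 2579/60060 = 0.04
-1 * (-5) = 5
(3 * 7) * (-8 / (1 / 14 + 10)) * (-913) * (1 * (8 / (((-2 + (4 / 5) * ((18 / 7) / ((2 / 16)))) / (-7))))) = -58992.19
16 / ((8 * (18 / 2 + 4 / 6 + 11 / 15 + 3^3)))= 10 / 187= 0.05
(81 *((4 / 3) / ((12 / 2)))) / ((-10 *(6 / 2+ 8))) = -9 / 55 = -0.16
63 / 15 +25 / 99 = 2204 / 495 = 4.45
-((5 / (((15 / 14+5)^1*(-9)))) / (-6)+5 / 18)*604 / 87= -81238 / 39933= -2.03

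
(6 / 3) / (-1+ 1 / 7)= -7 / 3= -2.33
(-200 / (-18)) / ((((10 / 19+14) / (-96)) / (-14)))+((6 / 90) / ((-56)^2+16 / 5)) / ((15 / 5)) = 3340108823 / 3249072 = 1028.02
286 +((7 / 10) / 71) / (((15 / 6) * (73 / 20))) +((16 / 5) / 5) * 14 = 38219582 / 129575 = 294.96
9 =9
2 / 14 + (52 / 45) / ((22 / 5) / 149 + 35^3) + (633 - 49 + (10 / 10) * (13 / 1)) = 92434939952 / 154795347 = 597.14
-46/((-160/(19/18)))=437/1440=0.30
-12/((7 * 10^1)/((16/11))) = -96/385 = -0.25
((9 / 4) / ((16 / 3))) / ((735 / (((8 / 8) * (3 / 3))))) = 9 / 15680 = 0.00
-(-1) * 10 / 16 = 5 / 8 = 0.62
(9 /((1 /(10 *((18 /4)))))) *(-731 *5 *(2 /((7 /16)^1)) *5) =-236844000 /7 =-33834857.14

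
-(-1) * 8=8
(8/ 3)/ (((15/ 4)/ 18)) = 64/ 5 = 12.80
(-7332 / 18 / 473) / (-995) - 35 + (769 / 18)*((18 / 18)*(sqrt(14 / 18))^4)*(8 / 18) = -23.51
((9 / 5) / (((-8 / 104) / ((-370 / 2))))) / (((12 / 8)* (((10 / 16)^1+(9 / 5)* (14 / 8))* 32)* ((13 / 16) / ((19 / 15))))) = 37.25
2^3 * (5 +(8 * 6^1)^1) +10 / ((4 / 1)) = 853 / 2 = 426.50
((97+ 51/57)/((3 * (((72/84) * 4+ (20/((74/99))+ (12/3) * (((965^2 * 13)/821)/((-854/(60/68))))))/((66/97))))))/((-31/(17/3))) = 0.13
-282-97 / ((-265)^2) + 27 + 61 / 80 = -285662807 / 1123600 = -254.24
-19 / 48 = -0.40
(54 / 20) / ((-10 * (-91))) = 27 / 9100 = 0.00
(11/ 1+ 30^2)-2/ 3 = 2731/ 3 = 910.33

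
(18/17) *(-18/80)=-81/340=-0.24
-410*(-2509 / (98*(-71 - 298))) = -12545 / 441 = -28.45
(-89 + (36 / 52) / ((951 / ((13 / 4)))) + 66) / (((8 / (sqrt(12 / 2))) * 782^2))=-29161 * sqrt(6) / 6203299456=-0.00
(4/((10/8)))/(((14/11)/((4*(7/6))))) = 176/15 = 11.73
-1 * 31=-31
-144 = -144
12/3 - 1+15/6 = 11/2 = 5.50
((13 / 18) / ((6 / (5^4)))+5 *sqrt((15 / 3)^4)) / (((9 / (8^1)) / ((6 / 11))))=86500 / 891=97.08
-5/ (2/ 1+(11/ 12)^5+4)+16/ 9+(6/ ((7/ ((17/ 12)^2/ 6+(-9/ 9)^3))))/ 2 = 822929609/ 1111516896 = 0.74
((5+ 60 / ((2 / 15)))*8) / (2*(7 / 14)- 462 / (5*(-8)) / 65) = 4732000 / 1531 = 3090.79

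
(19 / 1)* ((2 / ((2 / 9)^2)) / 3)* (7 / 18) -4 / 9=3575 / 36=99.31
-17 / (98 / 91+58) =-221 / 768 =-0.29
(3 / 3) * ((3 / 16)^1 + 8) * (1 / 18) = 131 / 288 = 0.45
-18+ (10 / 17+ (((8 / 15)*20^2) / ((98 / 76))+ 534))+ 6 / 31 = 52851208 / 77469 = 682.22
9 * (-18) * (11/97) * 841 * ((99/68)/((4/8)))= -74183769/1649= -44987.12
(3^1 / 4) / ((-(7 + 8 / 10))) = -5 / 52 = -0.10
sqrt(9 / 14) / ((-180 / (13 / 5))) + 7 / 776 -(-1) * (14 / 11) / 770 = 5011 / 469480 -13 * sqrt(14) / 4200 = -0.00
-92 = -92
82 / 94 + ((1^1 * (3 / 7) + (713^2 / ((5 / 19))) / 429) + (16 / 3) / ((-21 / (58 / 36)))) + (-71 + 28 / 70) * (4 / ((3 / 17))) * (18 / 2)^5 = -1800408954814751 / 19054035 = -94489642.47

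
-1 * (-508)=508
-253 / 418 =-23 / 38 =-0.61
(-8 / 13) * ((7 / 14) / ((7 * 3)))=-4 / 273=-0.01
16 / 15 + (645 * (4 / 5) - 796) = -4184 / 15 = -278.93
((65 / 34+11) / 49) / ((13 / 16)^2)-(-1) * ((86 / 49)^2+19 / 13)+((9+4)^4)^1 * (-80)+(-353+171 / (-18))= -31527471007575 / 13796146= -2285237.56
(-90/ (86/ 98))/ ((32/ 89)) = -196245/ 688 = -285.24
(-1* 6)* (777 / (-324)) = 259 / 18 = 14.39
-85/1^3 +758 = 673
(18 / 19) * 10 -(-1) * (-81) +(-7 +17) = -1169 / 19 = -61.53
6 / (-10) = -3 / 5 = -0.60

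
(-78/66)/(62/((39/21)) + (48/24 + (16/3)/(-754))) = -14703/440132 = -0.03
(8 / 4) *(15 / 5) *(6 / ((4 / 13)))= 117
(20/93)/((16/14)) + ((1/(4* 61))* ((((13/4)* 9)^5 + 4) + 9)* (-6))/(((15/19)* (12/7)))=-493959801489/1269760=-389018.24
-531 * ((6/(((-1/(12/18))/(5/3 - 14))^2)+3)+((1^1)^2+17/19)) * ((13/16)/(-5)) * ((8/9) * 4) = 323058866/2565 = 125948.88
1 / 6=0.17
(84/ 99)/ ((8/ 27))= 63/ 22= 2.86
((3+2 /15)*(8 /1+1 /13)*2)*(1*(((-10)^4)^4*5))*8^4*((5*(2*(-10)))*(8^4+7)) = -55291371520000000000000000000 /13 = -4253182424615384615384615000.00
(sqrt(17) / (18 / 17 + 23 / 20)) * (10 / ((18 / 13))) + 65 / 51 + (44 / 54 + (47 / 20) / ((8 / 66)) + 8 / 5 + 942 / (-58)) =7278929 / 1064880 + 22100 * sqrt(17) / 6759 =20.32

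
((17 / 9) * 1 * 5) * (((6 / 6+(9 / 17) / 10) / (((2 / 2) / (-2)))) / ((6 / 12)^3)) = -159.11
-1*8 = -8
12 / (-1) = -12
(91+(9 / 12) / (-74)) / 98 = 26933 / 29008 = 0.93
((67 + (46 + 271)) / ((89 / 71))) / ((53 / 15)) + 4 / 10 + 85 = 4058959 / 23585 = 172.10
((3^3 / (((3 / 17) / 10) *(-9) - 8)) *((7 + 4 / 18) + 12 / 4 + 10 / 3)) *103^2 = -660091980 / 1387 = -475913.47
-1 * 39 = -39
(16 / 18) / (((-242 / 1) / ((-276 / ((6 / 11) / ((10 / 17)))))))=1840 / 1683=1.09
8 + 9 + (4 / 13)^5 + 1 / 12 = 76127353 / 4455516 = 17.09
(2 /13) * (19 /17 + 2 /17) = 0.19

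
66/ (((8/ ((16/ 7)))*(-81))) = -44/ 189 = -0.23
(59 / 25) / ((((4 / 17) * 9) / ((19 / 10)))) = 19057 / 9000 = 2.12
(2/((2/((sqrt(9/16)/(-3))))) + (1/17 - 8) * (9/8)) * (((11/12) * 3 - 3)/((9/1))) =1249/4896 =0.26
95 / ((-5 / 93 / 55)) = -97185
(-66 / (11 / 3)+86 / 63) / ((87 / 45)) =-5240 / 609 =-8.60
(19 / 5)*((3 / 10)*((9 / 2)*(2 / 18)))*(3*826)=70623 / 50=1412.46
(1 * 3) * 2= 6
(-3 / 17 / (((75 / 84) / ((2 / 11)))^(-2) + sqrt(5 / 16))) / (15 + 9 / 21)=6640480000 / 4351067731917 - 40033984375 * sqrt(5) / 4351067731917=-0.02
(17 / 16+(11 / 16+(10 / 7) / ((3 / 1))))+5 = 607 / 84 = 7.23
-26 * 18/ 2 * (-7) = 1638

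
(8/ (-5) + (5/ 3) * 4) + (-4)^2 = 316/ 15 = 21.07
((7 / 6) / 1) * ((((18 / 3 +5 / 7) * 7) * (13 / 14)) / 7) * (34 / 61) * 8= 41548 / 1281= 32.43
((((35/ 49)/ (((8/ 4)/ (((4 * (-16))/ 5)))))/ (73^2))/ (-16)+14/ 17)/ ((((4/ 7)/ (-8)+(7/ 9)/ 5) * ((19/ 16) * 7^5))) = 0.00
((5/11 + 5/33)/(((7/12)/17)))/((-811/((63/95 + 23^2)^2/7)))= -688677105728/789017845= -872.83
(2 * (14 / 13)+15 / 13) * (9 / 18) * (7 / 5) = 301 / 130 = 2.32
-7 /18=-0.39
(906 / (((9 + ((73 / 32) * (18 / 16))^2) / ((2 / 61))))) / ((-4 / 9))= -29687808 / 6923317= -4.29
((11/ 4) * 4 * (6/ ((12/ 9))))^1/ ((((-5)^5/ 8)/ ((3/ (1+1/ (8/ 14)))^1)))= -432/ 3125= -0.14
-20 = -20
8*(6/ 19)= 48/ 19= 2.53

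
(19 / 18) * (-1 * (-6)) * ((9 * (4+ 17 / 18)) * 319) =539429 / 6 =89904.83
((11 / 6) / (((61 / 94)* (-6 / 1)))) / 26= -517 / 28548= -0.02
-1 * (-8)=8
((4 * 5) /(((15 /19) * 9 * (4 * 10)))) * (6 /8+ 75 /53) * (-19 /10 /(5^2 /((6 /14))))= -0.00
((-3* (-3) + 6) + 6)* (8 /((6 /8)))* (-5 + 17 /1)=2688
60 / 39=20 / 13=1.54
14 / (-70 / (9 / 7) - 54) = -63 / 488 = -0.13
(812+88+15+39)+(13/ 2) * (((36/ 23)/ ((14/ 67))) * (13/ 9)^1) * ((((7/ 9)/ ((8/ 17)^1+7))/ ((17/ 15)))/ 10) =16731127/ 17526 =954.65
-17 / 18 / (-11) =17 / 198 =0.09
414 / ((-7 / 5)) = -2070 / 7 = -295.71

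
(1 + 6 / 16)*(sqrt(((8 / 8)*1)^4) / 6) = 11 / 48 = 0.23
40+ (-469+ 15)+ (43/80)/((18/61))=-593537/1440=-412.18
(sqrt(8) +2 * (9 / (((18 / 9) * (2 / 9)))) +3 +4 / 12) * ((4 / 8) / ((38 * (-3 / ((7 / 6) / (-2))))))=7 * sqrt(2) / 1368 +1841 / 16416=0.12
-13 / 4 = -3.25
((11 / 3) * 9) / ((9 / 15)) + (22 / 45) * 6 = 869 / 15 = 57.93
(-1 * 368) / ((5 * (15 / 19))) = -6992 / 75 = -93.23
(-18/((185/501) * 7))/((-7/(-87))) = -784566/9065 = -86.55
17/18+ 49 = 899/18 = 49.94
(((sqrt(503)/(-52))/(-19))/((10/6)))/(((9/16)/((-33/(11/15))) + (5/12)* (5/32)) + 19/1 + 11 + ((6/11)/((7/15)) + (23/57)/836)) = 140448* sqrt(503)/7220725447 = 0.00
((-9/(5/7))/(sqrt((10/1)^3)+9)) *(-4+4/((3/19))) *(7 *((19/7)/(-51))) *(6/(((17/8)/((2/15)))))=-2451456/6639775+544768 *sqrt(10)/1327955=0.93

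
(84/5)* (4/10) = 168/25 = 6.72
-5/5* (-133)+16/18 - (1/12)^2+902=149167/144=1035.88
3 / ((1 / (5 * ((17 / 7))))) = 255 / 7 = 36.43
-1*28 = -28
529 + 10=539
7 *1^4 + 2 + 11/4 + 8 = 79/4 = 19.75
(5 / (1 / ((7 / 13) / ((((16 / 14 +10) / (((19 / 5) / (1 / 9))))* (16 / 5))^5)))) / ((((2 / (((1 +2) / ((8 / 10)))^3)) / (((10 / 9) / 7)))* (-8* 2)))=-94805985018740625 / 165847894392307712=-0.57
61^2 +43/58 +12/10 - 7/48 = 25910657/6960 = 3722.80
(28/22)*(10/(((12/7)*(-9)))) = -0.82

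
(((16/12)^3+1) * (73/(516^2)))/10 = 6643/71889120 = 0.00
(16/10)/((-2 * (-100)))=1/125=0.01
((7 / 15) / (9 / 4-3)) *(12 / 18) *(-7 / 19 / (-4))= -98 / 2565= -0.04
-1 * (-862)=862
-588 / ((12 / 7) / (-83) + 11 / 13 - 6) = 4441164 / 39083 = 113.63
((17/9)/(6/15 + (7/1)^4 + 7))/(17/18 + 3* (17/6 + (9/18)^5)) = 1360/16539687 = 0.00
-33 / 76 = -0.43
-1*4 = -4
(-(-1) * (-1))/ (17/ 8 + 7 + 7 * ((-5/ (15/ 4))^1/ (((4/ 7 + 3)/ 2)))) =-600/ 2339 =-0.26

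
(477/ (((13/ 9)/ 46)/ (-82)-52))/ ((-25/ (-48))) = -777273408/ 44132725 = -17.61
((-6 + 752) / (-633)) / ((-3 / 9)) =3.54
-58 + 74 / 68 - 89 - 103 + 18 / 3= -242.91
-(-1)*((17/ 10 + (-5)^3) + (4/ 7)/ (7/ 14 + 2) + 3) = -1681/ 14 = -120.07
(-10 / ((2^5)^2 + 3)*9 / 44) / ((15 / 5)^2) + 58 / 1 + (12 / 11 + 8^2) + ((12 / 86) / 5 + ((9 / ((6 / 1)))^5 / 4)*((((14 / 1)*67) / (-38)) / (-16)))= 11912945408409 / 94511605760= 126.05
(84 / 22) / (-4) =-21 / 22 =-0.95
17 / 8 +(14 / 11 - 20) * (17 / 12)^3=-485843 / 9504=-51.12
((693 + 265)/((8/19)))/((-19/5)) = -598.75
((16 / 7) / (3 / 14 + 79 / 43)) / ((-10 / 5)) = -688 / 1235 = -0.56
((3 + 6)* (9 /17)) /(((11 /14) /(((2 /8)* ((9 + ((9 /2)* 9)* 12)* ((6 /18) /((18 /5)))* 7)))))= 33075 /68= 486.40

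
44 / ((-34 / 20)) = -440 / 17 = -25.88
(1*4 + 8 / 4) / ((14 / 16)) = 48 / 7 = 6.86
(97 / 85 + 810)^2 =4753688809 / 7225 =657950.01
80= 80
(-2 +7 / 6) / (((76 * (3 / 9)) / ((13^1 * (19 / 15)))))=-13 / 24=-0.54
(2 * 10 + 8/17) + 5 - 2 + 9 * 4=1011/17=59.47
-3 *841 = -2523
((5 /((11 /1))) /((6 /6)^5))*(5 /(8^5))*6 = 75 /180224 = 0.00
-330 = -330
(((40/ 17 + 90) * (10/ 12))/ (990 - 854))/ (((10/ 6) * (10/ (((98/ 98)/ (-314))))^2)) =1/ 29038720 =0.00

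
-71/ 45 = -1.58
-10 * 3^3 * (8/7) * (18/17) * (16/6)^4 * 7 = -115651.76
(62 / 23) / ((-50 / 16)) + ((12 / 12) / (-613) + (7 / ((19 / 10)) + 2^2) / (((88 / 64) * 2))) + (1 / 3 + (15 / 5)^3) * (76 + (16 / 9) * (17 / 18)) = 38042738076499 / 17901147825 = 2125.16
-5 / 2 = -2.50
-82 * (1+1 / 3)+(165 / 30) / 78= -17045 / 156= -109.26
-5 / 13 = -0.38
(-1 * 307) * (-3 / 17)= 921 / 17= 54.18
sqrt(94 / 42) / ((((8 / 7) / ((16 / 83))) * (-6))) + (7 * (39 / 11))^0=1-sqrt(987) / 747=0.96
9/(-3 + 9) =3/2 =1.50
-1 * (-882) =882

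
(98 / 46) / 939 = 0.00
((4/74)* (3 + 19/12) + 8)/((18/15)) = 9155/1332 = 6.87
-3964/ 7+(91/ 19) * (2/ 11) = -827202/ 1463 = -565.41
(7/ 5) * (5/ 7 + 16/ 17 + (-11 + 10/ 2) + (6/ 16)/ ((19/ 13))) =-73943/ 12920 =-5.72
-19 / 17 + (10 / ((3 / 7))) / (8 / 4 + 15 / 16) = 16361 / 2397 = 6.83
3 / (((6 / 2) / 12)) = 12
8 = 8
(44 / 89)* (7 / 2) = 154 / 89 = 1.73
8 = 8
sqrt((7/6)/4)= sqrt(42)/12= 0.54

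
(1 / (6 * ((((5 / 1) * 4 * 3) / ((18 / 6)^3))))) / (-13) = -0.01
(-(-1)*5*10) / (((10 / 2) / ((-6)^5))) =-77760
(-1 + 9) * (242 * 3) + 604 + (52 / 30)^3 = 21658076 / 3375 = 6417.21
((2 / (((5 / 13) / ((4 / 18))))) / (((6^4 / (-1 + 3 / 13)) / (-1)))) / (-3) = -1 / 4374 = -0.00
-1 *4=-4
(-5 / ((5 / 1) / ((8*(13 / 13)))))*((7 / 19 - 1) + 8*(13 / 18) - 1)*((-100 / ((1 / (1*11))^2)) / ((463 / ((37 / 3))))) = 2539354400 / 237519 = 10691.16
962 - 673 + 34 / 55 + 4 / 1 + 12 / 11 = 16209 / 55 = 294.71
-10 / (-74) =5 / 37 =0.14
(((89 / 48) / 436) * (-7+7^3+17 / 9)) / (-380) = -270649 / 71573760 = -0.00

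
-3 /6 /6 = -1 /12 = -0.08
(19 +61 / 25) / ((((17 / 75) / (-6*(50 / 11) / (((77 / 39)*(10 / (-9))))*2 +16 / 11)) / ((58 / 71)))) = 2079041088 / 1022329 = 2033.63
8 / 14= 0.57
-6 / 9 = -2 / 3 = -0.67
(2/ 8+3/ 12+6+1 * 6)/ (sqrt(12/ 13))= 25 * sqrt(39)/ 12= 13.01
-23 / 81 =-0.28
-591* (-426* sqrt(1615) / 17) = 251766* sqrt(1615) / 17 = 595160.94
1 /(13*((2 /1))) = 1 /26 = 0.04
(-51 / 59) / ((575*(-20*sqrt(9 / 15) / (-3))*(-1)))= 0.00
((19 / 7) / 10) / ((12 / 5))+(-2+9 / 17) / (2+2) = -0.25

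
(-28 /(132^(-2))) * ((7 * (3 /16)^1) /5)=-640332 /5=-128066.40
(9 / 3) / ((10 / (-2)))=-3 / 5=-0.60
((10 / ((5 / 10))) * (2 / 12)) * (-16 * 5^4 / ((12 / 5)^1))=-125000 / 9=-13888.89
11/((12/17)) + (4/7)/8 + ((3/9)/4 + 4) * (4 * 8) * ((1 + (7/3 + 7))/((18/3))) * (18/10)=58901/140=420.72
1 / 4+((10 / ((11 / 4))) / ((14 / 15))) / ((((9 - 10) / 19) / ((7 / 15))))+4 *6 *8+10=7379 / 44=167.70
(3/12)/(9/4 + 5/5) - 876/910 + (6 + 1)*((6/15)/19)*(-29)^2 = 81829/665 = 123.05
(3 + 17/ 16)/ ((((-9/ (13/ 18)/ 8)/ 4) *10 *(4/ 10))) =-845/ 324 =-2.61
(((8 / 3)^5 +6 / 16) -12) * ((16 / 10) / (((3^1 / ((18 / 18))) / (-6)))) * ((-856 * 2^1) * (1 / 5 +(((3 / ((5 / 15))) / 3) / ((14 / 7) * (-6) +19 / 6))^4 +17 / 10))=12382500497510992 / 9586934415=1291601.67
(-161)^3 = -4173281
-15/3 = -5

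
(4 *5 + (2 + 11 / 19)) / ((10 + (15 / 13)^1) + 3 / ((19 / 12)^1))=507 / 293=1.73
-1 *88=-88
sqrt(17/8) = sqrt(34)/4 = 1.46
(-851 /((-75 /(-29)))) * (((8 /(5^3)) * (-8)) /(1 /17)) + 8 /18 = 80564756 /28125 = 2864.52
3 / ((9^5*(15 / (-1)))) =-1 / 295245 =-0.00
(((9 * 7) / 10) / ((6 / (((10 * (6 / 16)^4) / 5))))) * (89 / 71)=151389 / 2908160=0.05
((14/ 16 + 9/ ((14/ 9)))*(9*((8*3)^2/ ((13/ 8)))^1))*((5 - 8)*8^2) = -371257344/ 91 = -4079751.03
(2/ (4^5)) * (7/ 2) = 7/ 1024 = 0.01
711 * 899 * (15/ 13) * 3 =28763505/ 13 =2212577.31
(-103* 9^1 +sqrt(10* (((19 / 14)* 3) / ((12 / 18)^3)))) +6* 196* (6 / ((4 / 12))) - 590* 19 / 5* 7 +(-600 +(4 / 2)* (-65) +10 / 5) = 9* sqrt(1330) / 28 +3819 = 3830.72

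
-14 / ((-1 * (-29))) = -14 / 29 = -0.48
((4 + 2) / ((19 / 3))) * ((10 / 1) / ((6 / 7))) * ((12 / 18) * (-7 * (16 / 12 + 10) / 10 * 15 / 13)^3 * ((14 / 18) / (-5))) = 330291164 / 375687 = 879.17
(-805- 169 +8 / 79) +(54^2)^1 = 153426 / 79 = 1942.10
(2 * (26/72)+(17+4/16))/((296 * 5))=647/53280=0.01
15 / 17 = 0.88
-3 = -3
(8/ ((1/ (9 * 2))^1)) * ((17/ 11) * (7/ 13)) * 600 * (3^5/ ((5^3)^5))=99937152/ 174560546875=0.00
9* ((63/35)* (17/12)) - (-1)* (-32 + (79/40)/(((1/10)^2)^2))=394819/20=19740.95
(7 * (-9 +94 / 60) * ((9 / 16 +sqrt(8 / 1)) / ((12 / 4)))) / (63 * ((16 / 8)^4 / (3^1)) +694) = -1561 * sqrt(2) / 46350 - 1561 / 164800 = -0.06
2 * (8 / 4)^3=16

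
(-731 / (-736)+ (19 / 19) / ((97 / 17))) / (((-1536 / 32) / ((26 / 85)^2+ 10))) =-178923941 / 728198400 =-0.25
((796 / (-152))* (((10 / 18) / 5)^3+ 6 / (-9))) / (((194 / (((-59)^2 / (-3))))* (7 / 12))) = -35.72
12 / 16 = 3 / 4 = 0.75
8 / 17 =0.47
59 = 59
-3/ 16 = -0.19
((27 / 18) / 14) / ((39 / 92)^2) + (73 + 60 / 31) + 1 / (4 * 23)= 764622935 / 10121748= 75.54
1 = 1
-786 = -786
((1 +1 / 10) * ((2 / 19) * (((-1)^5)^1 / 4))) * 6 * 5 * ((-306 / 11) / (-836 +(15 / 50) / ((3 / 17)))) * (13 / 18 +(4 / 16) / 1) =-2975 / 105678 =-0.03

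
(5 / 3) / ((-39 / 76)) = -380 / 117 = -3.25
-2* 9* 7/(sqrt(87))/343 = -6* sqrt(87)/1421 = -0.04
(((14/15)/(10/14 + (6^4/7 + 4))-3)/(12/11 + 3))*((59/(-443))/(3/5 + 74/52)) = 1007495918/20903462235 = 0.05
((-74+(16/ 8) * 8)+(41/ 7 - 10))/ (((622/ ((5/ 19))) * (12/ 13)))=-0.03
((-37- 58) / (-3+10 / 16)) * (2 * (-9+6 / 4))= -600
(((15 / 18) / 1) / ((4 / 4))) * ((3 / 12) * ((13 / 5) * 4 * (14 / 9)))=91 / 27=3.37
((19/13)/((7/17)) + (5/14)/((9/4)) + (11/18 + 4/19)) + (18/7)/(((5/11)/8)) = 7747349/155610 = 49.79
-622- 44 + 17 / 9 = -5977 / 9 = -664.11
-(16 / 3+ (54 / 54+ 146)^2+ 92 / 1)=-65119 / 3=-21706.33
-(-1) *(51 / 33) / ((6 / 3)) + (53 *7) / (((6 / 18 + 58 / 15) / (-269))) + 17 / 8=-6272315 / 264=-23758.77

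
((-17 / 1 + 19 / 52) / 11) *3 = -2595 / 572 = -4.54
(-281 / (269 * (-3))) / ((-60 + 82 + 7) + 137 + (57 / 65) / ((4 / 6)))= 36530 / 17553057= 0.00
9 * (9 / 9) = 9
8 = 8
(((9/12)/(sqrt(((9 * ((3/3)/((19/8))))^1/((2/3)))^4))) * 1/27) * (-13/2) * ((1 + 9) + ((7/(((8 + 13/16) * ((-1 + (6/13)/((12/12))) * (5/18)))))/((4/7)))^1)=-389519/98677440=-0.00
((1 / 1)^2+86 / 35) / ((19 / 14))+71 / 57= 1081 / 285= 3.79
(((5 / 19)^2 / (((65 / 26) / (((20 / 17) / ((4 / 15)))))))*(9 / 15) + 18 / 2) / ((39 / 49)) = 909489 / 79781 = 11.40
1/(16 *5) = 1/80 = 0.01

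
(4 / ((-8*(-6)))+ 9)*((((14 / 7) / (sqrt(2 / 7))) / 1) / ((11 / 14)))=763*sqrt(14) / 66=43.26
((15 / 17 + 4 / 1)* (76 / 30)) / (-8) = -1.55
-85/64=-1.33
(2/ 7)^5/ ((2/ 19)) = 304/ 16807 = 0.02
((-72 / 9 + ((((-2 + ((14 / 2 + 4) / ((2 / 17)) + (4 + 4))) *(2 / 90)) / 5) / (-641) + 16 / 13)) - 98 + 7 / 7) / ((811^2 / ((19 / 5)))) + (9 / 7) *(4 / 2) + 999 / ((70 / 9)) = 5654709760250227 / 43161214107375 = 131.01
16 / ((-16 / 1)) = -1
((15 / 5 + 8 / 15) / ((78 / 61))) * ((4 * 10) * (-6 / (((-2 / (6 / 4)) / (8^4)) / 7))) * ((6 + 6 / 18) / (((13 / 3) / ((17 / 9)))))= 39370143.39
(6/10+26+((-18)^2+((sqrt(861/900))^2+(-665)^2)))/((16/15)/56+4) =929410769/8440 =110119.76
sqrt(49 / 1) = 7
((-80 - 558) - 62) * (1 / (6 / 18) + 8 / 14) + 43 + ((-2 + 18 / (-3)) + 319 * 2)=-1827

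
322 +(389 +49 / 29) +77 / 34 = 704945 / 986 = 714.95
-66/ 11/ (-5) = 6/ 5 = 1.20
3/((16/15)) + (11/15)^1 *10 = 487/48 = 10.15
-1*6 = -6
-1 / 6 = -0.17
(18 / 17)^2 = 324 / 289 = 1.12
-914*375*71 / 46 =-12167625 / 23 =-529027.17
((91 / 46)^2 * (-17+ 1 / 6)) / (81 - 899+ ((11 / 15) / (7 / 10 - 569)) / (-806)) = 1915520748869 / 23784987020120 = 0.08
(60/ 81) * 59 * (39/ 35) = 3068/ 63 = 48.70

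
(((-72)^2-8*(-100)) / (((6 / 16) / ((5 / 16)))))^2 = 223801600 / 9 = 24866844.44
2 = 2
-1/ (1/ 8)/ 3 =-8/ 3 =-2.67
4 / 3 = 1.33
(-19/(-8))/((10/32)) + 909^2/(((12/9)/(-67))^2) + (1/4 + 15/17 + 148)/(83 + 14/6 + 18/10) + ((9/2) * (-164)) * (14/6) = 3708634534227707/1777520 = 2086409454.87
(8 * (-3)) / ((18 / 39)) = -52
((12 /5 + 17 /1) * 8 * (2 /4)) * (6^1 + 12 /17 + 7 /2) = 67318 /85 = 791.98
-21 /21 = -1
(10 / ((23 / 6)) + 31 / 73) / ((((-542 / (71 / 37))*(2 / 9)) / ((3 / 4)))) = -9763281 / 269365328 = -0.04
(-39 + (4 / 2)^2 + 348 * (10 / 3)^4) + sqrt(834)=sqrt(834) + 1159055 / 27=42956.84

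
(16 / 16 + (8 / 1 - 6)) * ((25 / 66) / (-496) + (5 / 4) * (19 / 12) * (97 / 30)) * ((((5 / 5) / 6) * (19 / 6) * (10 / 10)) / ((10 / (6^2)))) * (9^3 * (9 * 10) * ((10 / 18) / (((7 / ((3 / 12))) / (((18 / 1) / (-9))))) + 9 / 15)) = 256036847697 / 190960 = 1340787.85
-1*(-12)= 12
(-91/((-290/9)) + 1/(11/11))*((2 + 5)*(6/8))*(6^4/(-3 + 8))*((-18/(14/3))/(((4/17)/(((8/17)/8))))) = -7276149/1450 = -5018.03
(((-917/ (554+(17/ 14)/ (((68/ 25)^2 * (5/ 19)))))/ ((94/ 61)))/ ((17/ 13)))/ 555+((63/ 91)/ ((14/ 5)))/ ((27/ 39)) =274318293167/ 771283836330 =0.36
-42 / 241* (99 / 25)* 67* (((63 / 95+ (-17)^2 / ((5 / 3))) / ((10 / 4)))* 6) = -55280377152 / 2861875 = -19316.14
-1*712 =-712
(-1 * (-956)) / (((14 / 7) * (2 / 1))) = 239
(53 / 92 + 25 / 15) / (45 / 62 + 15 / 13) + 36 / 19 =12266203 / 3972330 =3.09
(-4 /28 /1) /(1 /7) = -1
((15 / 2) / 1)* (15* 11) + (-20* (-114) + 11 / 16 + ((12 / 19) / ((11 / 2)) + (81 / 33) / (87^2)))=9894536635 / 2812304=3518.30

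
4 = 4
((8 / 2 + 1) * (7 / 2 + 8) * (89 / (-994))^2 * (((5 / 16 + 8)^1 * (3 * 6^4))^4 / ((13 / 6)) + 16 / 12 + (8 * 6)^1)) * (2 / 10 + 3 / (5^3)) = 1788883329867278601748333 / 34404825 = 51995129458361686.24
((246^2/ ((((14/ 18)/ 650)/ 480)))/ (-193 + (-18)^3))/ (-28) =1699289280/ 11809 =143897.81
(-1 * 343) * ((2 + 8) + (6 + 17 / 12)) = -71687 / 12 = -5973.92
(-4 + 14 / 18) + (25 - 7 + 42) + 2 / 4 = 1031 / 18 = 57.28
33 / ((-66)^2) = 1 / 132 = 0.01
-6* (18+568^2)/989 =-1935852/989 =-1957.38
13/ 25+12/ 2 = 163/ 25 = 6.52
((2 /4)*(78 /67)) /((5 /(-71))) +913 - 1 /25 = 1515363 /1675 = 904.69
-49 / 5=-9.80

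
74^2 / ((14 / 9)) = 24642 / 7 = 3520.29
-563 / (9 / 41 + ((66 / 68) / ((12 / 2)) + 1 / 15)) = -23544660 / 18733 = -1256.85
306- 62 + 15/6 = 246.50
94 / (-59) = -94 / 59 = -1.59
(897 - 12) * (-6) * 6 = -31860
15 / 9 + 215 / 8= 685 / 24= 28.54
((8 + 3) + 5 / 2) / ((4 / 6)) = 81 / 4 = 20.25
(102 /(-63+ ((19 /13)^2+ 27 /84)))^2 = 232964536896 /82074801169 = 2.84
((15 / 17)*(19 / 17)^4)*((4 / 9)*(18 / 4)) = 2.75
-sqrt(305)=-17.46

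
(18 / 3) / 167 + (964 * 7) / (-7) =-160982 / 167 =-963.96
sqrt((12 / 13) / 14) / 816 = sqrt(546) / 74256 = 0.00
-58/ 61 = -0.95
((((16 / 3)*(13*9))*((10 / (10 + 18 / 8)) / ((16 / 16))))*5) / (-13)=-9600 / 49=-195.92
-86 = -86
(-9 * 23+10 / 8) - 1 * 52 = -1031 / 4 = -257.75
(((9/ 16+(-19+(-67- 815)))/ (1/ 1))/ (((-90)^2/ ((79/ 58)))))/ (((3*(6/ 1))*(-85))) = 1138153/ 11500704000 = 0.00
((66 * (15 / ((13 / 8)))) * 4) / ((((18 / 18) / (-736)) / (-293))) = 6831728640 / 13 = 525517587.69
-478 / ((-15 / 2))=956 / 15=63.73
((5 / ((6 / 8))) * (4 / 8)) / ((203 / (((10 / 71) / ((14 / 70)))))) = 500 / 43239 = 0.01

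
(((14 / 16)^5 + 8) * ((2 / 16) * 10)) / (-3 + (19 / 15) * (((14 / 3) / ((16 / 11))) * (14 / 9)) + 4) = 19478475 / 13402112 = 1.45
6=6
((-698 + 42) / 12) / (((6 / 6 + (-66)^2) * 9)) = -164 / 117639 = -0.00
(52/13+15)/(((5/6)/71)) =8094/5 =1618.80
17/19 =0.89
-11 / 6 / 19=-11 / 114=-0.10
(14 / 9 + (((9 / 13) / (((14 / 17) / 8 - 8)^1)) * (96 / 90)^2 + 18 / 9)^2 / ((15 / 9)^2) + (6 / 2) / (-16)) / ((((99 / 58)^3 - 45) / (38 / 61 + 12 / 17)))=-42017643077599164197 / 474381055874146078125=-0.09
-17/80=-0.21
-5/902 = -0.01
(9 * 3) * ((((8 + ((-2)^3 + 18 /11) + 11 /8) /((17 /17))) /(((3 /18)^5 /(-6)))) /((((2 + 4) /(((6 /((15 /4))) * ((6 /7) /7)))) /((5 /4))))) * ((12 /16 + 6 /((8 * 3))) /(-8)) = 10431990 /539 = 19354.34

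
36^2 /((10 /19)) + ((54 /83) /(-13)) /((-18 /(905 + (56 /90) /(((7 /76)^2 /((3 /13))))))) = 1210161397 /490945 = 2464.96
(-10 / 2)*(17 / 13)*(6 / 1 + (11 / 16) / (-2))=-15385 / 416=-36.98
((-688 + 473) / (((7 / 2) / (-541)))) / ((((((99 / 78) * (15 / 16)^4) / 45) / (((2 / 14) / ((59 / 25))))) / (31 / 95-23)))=-56921120309248 / 27189855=-2093469.06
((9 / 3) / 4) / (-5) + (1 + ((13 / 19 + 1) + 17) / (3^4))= 33263 / 30780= 1.08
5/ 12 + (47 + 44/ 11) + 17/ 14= 4421/ 84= 52.63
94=94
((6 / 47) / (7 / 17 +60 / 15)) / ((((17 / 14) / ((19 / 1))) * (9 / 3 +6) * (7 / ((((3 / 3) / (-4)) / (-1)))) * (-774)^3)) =-19 / 4903467013800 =-0.00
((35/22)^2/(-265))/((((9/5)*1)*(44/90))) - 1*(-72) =40626643/564344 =71.99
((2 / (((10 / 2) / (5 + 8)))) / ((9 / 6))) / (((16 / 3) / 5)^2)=195 / 64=3.05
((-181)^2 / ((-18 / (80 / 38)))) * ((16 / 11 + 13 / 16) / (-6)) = 1146635 / 792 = 1447.77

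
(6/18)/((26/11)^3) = 1331/52728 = 0.03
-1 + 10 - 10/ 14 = 58/ 7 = 8.29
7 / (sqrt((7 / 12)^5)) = 26.93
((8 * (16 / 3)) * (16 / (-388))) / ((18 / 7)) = -1792 / 2619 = -0.68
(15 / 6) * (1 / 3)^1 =5 / 6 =0.83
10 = 10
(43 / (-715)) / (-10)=43 / 7150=0.01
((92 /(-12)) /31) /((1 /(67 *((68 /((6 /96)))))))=-1676608 /93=-18028.04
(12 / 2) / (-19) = -6 / 19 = -0.32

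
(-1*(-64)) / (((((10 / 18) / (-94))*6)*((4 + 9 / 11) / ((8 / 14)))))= -397056 / 1855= -214.05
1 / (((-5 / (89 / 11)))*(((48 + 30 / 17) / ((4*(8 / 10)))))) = -0.10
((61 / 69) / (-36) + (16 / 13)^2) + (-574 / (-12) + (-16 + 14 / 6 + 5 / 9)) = 15201845 / 419796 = 36.21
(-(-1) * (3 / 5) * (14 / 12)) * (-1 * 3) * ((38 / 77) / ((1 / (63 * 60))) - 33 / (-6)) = -864381 / 220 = -3929.00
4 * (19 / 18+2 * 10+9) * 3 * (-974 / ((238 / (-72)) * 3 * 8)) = 526934 / 119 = 4428.02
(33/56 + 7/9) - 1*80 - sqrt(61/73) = -39631/504 - sqrt(4453)/73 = -79.55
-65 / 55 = -13 / 11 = -1.18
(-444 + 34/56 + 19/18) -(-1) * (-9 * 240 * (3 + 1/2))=-8002.34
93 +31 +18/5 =638/5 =127.60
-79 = -79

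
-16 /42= -8 /21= -0.38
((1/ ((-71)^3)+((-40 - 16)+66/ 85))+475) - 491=-2166793279/ 30422435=-71.22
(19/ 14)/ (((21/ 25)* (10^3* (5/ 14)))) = 19/ 4200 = 0.00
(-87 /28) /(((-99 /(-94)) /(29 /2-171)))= 426619 /924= 461.71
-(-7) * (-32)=-224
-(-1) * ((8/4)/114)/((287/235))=235/16359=0.01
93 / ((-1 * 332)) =-93 / 332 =-0.28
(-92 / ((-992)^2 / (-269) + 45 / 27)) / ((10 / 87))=3229614 / 14754235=0.22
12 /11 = 1.09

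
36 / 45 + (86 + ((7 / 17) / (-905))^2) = 20545405979 / 236698225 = 86.80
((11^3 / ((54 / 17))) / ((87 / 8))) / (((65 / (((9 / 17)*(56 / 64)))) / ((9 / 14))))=1331 / 7540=0.18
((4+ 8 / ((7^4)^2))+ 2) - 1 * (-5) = 63412819 / 5764801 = 11.00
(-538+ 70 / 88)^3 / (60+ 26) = -13206175535853 / 7325824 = -1802688.07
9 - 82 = -73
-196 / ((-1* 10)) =98 / 5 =19.60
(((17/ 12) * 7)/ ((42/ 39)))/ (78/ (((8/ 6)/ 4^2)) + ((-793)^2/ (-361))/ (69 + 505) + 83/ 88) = 251868617/ 25544494203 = 0.01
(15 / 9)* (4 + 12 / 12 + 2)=35 / 3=11.67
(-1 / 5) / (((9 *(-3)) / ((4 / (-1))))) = -4 / 135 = -0.03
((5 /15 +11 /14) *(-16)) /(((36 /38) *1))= -18.90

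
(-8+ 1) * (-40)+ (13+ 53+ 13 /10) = 3473 /10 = 347.30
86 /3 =28.67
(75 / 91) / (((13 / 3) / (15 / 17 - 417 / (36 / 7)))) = -1227075 / 80444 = -15.25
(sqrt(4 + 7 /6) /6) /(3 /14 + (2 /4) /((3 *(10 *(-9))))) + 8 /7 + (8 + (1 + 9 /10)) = 105 *sqrt(186) /803 + 773 /70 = 12.83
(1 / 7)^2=1 / 49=0.02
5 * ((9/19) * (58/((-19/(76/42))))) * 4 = -6960/133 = -52.33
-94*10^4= -940000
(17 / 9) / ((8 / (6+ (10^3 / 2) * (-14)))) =-1651.36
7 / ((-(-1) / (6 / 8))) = 21 / 4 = 5.25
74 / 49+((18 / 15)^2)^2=109754 / 30625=3.58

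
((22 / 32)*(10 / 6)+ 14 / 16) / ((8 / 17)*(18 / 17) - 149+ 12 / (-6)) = -28033 / 2087760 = -0.01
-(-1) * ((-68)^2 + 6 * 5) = 4654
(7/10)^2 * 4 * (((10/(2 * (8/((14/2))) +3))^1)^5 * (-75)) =-247062900000/69343957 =-3562.86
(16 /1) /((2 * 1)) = 8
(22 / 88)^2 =1 / 16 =0.06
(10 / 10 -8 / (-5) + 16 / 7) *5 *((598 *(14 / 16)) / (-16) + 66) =364401 / 448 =813.40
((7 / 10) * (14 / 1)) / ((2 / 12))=294 / 5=58.80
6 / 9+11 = 35 / 3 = 11.67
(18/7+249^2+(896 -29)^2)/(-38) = -2847924/133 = -21412.96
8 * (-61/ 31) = -488/ 31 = -15.74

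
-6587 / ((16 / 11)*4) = -72457 / 64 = -1132.14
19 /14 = 1.36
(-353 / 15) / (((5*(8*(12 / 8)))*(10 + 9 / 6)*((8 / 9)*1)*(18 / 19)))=-6707 / 165600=-0.04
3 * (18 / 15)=18 / 5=3.60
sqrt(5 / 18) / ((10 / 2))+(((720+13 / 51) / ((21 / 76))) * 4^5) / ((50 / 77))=sqrt(10) / 30+15722899456 / 3825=4110562.05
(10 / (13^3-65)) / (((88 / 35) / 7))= 1225 / 93808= 0.01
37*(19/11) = 703/11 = 63.91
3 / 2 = 1.50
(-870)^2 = 756900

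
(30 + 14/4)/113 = 67/226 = 0.30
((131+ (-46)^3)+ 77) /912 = -213 /2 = -106.50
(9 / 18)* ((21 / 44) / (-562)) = -21 / 49456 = -0.00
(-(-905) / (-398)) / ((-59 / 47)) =42535 / 23482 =1.81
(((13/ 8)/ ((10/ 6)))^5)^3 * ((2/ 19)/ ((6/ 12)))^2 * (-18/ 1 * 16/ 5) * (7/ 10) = -46271081969981691590413737/ 37853593600000000000000000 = -1.22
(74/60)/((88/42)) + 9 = 4219/440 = 9.59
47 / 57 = 0.82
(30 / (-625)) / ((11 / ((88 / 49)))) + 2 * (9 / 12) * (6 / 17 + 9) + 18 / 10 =3294843 / 208250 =15.82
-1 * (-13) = 13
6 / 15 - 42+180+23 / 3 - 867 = -10814 / 15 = -720.93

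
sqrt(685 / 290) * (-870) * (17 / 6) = -3788.46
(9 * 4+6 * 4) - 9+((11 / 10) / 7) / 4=14291 / 280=51.04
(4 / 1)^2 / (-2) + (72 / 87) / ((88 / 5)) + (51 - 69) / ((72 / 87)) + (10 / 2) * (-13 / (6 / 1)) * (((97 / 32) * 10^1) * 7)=-71304949 / 30624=-2328.40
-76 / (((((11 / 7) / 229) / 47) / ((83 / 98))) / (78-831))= 25561716006 / 77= 331970337.74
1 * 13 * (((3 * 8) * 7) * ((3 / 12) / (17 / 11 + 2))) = 154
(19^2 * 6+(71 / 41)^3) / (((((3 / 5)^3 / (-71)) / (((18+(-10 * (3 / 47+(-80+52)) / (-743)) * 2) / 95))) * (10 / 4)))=-63993255352886660 / 1234683393633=-51829.69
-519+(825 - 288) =18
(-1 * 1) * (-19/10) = 19/10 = 1.90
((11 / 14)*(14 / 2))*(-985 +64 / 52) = -140679 / 26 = -5410.73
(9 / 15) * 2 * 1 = 6 / 5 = 1.20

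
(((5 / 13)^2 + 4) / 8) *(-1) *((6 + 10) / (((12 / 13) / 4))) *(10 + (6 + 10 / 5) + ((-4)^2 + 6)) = -56080 / 39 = -1437.95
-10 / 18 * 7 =-35 / 9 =-3.89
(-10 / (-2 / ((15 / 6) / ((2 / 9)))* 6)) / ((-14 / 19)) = -1425 / 112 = -12.72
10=10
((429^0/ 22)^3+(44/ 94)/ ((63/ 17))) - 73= -72.87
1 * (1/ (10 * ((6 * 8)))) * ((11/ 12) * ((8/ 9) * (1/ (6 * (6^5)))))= 11/ 302330880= 0.00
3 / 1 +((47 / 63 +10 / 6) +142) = 9287 / 63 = 147.41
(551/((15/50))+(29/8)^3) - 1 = 2892751/1536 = 1883.30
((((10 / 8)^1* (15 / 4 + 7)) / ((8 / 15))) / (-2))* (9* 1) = -29025 / 256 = -113.38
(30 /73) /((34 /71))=1065 /1241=0.86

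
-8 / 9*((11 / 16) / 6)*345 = -35.14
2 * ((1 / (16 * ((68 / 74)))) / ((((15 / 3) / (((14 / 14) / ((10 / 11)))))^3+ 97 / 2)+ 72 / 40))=246235 / 261051048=0.00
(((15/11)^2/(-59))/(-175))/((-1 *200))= -9/9994600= -0.00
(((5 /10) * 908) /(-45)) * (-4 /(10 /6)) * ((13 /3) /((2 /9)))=11804 /25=472.16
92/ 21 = 4.38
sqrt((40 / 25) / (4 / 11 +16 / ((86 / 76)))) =sqrt(6622) / 245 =0.33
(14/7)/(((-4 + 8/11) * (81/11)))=-121/1458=-0.08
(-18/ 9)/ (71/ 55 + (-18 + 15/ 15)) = 55/ 432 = 0.13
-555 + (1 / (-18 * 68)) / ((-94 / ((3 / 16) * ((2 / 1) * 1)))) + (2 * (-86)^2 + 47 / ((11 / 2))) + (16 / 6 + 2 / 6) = 48088498955 / 3374976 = 14248.55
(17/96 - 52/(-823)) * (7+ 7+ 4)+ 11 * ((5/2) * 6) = 2229669/13168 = 169.32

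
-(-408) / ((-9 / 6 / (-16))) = 4352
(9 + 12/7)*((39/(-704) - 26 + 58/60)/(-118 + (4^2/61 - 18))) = 702659/354816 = 1.98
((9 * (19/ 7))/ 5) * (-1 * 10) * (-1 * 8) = 2736/ 7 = 390.86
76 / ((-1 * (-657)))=76 / 657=0.12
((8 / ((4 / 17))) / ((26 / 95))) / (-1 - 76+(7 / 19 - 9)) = -30685 / 21151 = -1.45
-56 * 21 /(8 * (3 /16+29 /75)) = -176400 /689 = -256.02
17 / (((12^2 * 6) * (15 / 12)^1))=17 / 1080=0.02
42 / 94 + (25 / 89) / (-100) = 7429 / 16732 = 0.44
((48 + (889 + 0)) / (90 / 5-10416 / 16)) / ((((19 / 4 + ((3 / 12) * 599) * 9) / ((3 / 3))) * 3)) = -1874 / 5136795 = -0.00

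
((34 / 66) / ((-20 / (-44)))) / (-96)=-17 / 1440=-0.01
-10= -10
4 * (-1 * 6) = -24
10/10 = 1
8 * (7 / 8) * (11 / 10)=77 / 10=7.70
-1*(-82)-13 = 69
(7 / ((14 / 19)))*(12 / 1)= 114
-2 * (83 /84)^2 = -1.95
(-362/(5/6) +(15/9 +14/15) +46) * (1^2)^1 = -1929/5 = -385.80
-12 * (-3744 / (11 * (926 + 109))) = 4992 / 1265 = 3.95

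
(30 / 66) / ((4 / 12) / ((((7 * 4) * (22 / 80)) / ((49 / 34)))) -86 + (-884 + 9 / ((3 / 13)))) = -255 / 522256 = -0.00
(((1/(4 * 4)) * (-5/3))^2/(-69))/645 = -5/20507904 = -0.00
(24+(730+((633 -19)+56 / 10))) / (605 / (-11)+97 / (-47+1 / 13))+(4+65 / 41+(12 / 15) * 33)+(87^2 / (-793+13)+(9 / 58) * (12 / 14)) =-17813878181 / 10761472540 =-1.66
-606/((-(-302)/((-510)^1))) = 154530/151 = 1023.38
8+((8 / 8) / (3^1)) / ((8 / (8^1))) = 25 / 3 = 8.33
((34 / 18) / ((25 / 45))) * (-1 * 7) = -119 / 5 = -23.80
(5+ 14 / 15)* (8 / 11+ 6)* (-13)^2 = 6745.66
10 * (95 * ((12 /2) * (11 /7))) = 62700 /7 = 8957.14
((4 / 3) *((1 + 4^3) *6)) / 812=130 / 203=0.64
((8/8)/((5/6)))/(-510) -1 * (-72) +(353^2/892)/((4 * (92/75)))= 100.47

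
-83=-83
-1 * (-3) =3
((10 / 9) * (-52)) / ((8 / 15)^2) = -1625 / 8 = -203.12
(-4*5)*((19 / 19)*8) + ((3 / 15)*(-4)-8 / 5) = -162.40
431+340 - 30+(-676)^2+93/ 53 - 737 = 456981.75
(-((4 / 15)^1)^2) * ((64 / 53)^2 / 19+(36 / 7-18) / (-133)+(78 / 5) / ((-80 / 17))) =3286321754 / 14710381875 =0.22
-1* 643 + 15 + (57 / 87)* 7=-18079 / 29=-623.41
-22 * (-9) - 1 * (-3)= 201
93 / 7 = 13.29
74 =74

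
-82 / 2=-41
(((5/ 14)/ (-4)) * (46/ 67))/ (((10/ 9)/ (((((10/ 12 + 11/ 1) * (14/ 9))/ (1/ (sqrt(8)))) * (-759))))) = 413149 * sqrt(2)/ 268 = 2180.15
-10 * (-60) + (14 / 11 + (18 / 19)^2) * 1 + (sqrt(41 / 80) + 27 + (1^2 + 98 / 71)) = sqrt(205) / 20 + 178059984 / 281941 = 632.27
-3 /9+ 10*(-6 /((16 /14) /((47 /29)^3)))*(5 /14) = -23457731 /292668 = -80.15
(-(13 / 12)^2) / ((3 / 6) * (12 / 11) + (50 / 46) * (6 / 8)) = -42757 / 49572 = -0.86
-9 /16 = -0.56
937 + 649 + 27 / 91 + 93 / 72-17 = 3430165 / 2184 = 1570.59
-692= -692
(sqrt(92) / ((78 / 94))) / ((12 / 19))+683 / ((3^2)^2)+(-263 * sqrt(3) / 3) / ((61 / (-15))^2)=-19725 * sqrt(3) / 3721+683 / 81+893 * sqrt(23) / 234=17.55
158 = 158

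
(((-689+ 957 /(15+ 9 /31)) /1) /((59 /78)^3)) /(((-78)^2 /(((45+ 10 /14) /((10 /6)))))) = -105872832 /16224941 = -6.53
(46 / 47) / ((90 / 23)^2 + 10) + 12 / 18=665831 / 943995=0.71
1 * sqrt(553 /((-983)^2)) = sqrt(553) /983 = 0.02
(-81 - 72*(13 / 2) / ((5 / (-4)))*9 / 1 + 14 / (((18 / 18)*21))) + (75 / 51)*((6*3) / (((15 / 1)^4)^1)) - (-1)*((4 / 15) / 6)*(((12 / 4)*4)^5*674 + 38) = 9507919489 / 1275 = 7457191.76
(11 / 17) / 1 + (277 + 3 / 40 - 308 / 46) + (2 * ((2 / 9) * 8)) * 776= 426522157 / 140760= 3030.14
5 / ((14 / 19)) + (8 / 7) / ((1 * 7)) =681 / 98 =6.95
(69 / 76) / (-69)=-1 / 76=-0.01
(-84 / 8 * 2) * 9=-189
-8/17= -0.47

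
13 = 13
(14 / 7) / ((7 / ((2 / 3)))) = 4 / 21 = 0.19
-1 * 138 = -138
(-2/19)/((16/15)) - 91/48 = -1819/912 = -1.99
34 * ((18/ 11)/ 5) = 612/ 55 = 11.13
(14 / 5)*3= 42 / 5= 8.40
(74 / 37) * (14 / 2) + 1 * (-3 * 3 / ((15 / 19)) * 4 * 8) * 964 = -1758266 / 5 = -351653.20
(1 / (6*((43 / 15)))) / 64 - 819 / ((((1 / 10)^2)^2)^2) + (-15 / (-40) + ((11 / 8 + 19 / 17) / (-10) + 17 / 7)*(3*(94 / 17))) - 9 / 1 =-4559615422467503729 / 55672960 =-81899999972.47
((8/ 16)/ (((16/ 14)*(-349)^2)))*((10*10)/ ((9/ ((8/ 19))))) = 350/ 20827971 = 0.00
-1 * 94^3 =-830584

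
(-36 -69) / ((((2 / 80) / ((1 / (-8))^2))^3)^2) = -1640625 / 262144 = -6.26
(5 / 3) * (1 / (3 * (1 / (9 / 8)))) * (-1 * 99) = -495 / 8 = -61.88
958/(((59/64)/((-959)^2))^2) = 3318943702249627648/3481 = 953445476084351.52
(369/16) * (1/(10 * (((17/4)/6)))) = 1107/340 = 3.26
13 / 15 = 0.87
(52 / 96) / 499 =13 / 11976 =0.00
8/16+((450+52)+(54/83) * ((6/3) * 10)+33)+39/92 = 4191675/7636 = 548.94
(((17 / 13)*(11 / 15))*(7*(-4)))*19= -99484 / 195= -510.17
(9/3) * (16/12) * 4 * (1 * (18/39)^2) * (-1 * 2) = -1152/169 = -6.82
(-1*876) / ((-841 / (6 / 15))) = 1752 / 4205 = 0.42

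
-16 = -16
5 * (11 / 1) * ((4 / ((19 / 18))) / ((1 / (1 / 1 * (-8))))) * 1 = -31680 / 19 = -1667.37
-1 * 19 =-19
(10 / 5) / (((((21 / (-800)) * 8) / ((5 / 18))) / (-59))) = 29500 / 189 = 156.08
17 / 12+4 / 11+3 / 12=67 / 33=2.03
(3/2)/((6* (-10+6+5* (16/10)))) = 1/16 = 0.06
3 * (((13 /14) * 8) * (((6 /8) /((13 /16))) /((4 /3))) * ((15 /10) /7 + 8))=6210 /49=126.73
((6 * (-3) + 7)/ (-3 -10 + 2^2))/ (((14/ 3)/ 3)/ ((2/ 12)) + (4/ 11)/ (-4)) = 121/ 915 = 0.13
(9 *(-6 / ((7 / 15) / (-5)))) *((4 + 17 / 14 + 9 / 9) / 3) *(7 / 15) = 3915 / 7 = 559.29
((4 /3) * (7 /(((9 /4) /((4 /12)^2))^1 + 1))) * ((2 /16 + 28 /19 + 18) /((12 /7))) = 16219 /3230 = 5.02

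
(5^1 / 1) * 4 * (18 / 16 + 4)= 205 / 2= 102.50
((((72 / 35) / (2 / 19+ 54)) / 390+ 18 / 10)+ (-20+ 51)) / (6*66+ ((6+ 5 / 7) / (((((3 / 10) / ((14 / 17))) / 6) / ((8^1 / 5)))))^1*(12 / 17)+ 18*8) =5542267733 / 112348809300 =0.05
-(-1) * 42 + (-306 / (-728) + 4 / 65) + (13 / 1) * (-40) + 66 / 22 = -863623 / 1820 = -474.52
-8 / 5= -1.60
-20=-20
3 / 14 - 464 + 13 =-6311 / 14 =-450.79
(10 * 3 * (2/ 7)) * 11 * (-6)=-3960/ 7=-565.71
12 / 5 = 2.40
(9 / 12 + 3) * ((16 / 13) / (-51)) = -20 / 221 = -0.09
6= 6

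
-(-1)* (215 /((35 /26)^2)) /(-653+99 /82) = -2383576 /13094515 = -0.18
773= 773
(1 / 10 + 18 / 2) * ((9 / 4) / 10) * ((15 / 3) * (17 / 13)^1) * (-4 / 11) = -4.87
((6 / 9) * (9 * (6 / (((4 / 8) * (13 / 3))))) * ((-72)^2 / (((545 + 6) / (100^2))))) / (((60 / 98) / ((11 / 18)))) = 11176704000 / 7163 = 1560338.41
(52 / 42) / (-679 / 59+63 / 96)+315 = 135485647 / 430269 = 314.89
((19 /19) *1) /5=1 /5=0.20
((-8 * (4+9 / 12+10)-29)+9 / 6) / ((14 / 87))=-25317 / 28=-904.18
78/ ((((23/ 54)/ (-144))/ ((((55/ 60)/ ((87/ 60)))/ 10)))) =-1111968/ 667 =-1667.12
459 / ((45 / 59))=3009 / 5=601.80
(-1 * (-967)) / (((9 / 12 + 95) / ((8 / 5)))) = 30944 / 1915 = 16.16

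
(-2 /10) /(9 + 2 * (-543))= 1 /5385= 0.00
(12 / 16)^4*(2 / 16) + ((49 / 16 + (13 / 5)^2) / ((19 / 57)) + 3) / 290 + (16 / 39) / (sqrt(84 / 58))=1124793 / 7424000 + 8*sqrt(1218) / 819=0.49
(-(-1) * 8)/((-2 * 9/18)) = -8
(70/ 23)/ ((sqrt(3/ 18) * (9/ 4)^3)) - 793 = -793 + 4480 * sqrt(6)/ 16767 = -792.35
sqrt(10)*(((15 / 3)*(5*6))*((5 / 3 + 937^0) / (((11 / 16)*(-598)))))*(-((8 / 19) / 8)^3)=3200*sqrt(10) / 22559251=0.00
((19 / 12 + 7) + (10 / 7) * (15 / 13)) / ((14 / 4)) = 11173 / 3822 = 2.92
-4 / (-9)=4 / 9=0.44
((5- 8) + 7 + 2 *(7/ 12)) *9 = 93/ 2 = 46.50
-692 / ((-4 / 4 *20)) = 173 / 5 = 34.60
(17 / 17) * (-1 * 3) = -3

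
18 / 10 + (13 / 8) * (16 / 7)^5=103.18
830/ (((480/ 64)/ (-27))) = -2988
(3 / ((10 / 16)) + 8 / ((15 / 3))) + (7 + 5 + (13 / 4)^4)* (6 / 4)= 490879 / 2560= 191.75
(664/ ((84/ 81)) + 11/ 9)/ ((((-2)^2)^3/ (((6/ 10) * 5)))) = 40415/ 1344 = 30.07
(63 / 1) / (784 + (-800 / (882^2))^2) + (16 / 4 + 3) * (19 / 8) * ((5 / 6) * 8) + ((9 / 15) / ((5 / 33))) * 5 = 58141034728093673 / 444796826685360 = 130.71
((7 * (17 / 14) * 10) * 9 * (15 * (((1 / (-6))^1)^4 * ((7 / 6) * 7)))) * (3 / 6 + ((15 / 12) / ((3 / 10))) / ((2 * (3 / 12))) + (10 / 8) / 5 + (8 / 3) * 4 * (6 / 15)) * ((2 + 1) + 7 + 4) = 2594795 / 192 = 13514.56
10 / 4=5 / 2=2.50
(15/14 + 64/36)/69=359/8694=0.04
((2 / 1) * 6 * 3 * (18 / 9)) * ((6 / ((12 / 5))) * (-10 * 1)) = -1800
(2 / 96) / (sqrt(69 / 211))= 0.04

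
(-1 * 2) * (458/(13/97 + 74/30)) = -333195/946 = -352.21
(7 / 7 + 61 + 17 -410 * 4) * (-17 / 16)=26537 / 16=1658.56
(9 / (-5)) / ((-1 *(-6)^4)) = 1 / 720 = 0.00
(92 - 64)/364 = 1/13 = 0.08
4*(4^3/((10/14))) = 1792/5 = 358.40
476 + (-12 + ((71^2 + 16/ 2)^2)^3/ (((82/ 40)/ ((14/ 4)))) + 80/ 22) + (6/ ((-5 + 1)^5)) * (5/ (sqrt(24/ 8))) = 12756247864197124793255674/ 451 - 5 * sqrt(3)/ 512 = 28284363335248613732274.20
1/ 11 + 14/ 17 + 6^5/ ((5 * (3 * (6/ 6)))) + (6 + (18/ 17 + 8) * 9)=567399/ 935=606.84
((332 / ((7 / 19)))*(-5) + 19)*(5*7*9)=-1413315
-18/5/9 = -0.40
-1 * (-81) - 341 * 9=-2988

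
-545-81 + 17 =-609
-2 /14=-1 /7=-0.14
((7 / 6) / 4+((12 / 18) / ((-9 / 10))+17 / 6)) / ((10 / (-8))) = -103 / 54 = -1.91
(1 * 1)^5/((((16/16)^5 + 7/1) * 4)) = 1/32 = 0.03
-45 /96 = -0.47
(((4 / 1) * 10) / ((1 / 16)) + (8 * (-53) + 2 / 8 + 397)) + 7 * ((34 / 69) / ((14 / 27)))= 57031 / 92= 619.90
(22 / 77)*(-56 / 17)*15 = -240 / 17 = -14.12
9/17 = 0.53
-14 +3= -11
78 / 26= 3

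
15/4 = 3.75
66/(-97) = -66/97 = -0.68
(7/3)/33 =7/99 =0.07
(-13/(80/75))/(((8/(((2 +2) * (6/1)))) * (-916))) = 585/14656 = 0.04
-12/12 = -1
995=995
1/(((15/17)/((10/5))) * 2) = 17/15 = 1.13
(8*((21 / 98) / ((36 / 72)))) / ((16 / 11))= 33 / 14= 2.36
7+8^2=71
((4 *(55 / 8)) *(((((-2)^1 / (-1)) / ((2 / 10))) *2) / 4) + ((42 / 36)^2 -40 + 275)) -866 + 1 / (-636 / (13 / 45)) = -3521257 / 7155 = -492.14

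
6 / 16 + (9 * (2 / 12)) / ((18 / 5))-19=-437 / 24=-18.21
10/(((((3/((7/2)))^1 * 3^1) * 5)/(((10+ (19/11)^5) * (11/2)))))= 9535421/87846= 108.55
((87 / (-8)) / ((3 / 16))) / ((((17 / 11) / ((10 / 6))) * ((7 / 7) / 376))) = -23518.43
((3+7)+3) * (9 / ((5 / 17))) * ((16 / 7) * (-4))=-127296 / 35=-3637.03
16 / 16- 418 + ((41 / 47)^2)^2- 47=-2261346223 / 4879681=-463.42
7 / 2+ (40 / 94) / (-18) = 2941 / 846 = 3.48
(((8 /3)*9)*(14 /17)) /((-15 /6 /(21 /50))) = -3.32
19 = 19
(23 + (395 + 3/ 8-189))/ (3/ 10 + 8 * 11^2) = 9175/ 38732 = 0.24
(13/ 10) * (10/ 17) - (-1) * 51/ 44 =1439/ 748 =1.92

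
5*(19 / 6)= 95 / 6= 15.83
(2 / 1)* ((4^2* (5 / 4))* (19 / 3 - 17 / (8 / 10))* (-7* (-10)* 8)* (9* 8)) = -24057600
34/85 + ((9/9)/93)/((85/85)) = 191/465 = 0.41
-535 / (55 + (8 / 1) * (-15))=107 / 13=8.23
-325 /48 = -6.77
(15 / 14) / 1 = 15 / 14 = 1.07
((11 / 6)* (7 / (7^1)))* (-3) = -11 / 2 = -5.50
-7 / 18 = -0.39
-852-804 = -1656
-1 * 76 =-76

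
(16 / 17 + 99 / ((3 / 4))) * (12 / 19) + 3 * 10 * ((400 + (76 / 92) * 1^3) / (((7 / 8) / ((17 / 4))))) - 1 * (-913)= 441305257 / 7429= 59403.05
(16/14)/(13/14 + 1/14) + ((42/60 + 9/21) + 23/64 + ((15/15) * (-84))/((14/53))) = -706427/2240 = -315.37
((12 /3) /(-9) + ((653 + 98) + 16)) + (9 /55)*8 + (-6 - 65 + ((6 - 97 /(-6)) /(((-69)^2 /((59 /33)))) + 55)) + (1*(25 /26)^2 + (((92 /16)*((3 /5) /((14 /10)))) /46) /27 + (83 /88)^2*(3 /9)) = 1478124954555721 /1962731010240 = 753.10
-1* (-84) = 84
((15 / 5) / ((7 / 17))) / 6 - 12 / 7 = -1 / 2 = -0.50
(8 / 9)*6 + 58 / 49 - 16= -1394 / 147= -9.48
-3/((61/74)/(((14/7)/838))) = -222/25559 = -0.01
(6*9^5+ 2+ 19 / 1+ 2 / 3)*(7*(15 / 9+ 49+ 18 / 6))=1197941269 / 9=133104585.44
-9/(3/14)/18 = -7/3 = -2.33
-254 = -254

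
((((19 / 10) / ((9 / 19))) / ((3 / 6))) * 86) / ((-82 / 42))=-217322 / 615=-353.37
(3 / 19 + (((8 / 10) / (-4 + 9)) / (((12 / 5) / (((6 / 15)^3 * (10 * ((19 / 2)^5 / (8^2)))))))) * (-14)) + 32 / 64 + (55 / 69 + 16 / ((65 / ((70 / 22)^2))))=-3949797853631 / 5499208000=-718.25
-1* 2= -2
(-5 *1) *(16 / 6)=-40 / 3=-13.33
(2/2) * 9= 9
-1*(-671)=671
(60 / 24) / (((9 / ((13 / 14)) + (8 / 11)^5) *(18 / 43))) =90027509 / 149172552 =0.60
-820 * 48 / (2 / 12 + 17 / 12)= -24858.95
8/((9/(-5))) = -40/9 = -4.44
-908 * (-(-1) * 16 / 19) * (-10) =145280 / 19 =7646.32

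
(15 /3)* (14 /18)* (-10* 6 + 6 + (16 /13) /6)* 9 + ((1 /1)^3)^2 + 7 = -73118 /39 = -1874.82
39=39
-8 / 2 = -4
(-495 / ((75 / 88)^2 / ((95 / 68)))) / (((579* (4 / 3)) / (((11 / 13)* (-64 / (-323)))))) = -3748096 / 18127525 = -0.21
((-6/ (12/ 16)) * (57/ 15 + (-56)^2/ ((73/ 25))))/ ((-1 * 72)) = 131129/ 1095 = 119.75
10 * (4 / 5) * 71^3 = 2863288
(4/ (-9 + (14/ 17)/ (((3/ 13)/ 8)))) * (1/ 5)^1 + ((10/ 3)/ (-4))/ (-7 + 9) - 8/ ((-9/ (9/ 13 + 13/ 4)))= 7298797/ 2332980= 3.13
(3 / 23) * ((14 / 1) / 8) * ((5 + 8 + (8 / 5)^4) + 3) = 74004 / 14375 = 5.15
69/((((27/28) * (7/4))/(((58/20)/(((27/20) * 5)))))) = 21344/1215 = 17.57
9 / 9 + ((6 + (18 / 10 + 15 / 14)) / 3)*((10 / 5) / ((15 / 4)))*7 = 301 / 25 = 12.04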